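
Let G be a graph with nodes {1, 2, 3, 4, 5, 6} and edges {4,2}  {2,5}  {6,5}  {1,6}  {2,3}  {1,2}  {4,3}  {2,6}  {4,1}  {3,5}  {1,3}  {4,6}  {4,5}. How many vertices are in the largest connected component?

Starting from 1 we can reach 1, 2, 3, 4, 5, 6. That is one component of size 6.
The largest has 6 vertices.

6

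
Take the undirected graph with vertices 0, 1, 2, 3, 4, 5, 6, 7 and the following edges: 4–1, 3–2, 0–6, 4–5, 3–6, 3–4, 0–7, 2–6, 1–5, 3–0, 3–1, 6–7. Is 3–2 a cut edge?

No

After removing 3–2, the path 3-6-2 still connects them, so the edge is not a bridge.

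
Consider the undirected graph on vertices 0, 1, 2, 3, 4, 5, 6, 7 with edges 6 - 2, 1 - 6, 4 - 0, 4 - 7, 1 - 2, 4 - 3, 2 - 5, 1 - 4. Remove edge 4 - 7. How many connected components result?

2

Before removal there is 1 component.
4 - 7 is a bridge — removing it separates 4's side from 7's side.
After removal: 2 components.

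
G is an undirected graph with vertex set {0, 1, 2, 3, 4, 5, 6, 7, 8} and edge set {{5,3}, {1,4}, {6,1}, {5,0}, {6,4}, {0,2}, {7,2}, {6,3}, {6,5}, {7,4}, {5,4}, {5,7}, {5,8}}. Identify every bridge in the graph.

The edges on the cycle 5-0-2-7-5 are not bridges since each lies on that cycle.
But removing 5 - 8 disconnects 5 from 8 — this is a bridge.

5-8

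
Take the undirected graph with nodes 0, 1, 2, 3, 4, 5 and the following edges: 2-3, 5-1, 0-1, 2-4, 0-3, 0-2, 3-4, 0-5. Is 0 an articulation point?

Deleting 0 raises the number of components from 1 to 2, so 0 is a cut vertex.

Yes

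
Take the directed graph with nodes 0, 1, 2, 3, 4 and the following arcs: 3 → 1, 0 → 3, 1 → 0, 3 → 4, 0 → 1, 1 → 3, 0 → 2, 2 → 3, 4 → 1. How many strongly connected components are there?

1

{0, 1, 2, 3, 4} are all mutually reachable — one SCC of size 5.
That gives 1 strongly connected component.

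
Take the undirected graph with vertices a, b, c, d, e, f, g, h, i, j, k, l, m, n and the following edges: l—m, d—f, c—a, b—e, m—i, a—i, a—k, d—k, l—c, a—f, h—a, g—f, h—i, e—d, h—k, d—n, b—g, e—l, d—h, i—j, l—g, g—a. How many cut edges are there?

2

The edges on the cycle e-l-m-i-h-d-e are not bridges since each lies on that cycle.
But removing j—i disconnects j from i; removing n—d disconnects n from d — these are bridges.
That makes 2 bridges.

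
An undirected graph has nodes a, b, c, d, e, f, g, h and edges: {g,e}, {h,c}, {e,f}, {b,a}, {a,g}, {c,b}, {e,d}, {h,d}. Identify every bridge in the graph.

The edges on the cycle h-c-b-a-g-e-d-h are not bridges since each lies on that cycle.
But removing e—f disconnects e from f — this is a bridge.

e-f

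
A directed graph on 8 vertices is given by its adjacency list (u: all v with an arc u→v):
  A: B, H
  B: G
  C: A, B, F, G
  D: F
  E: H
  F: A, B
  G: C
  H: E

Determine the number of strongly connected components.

{A, B, C, F, G} are all mutually reachable — one SCC of size 5.
{E, H} are all mutually reachable — one SCC of size 2.
{D} is an SCC by itself.
That gives 3 strongly connected components.

3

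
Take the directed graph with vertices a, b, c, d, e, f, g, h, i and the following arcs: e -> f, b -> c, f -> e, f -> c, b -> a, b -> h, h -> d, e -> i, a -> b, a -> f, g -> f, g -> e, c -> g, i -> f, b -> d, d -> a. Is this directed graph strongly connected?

No

There is no directed path from c to b, so the graph is not strongly connected.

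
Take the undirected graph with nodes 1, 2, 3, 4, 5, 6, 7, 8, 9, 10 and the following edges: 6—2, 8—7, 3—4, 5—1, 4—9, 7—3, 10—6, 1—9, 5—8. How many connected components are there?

Starting from 2 we can reach 2, 6, 10. That is one component of size 3.
Starting from 1 we can reach 1, 3, 4, 5, 7, 8, 9. That is one component of size 7.
Total: 2 components.

2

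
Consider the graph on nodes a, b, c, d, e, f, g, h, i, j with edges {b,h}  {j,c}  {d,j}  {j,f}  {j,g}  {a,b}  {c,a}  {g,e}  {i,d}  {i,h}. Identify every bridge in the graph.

e-g, f-j, g-j

The edges on the cycle i-d-j-c-a-b-h-i are not bridges since each lies on that cycle.
But removing j–g disconnects j from g; removing f–j disconnects f from j; removing e–g disconnects e from g — these are bridges.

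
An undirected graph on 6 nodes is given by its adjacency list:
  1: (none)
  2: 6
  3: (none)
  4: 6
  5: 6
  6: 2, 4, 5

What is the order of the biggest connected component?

4

1 is isolated — a component by itself.
3 is isolated — a component by itself.
Starting from 2 we can reach 2, 4, 5, 6. That is one component of size 4.
The largest has 4 vertices.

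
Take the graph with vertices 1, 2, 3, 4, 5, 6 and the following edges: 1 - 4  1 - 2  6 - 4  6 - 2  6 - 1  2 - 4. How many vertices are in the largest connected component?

4

3 is isolated — a component by itself.
5 is isolated — a component by itself.
Starting from 1 we can reach 1, 2, 4, 6. That is one component of size 4.
The largest has 4 vertices.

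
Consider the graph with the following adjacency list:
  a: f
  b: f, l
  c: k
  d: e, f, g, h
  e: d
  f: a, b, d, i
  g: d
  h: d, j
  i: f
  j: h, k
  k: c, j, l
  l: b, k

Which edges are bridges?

The edges on the cycle b-f-d-h-j-k-l-b are not bridges since each lies on that cycle.
But removing f-i disconnects f from i; removing d-g disconnects d from g; removing f-a disconnects f from a; removing d-e disconnects d from e — these are bridges.
In total 5 edges are bridges.

a-f, c-k, d-e, d-g, f-i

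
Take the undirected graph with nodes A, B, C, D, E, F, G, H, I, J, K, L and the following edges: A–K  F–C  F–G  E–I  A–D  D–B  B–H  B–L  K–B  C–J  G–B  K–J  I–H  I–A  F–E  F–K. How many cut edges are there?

The edges on the cycle F-G-B-D-A-I-E-F are not bridges since each lies on that cycle.
But removing B–L disconnects B from L — this is a bridge.

1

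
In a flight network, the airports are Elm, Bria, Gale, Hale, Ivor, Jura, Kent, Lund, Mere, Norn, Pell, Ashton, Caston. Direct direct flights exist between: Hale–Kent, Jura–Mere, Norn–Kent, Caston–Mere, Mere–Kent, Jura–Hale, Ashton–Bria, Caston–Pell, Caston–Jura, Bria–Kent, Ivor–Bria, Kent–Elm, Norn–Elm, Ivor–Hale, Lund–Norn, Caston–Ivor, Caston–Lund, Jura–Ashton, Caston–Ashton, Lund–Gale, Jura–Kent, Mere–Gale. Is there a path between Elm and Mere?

From Elm we can reach Elm, Bria, Gale, Hale, Ivor, Jura, Kent, Lund, Mere, Norn, Pell, Ashton, Caston, which includes Mere.

Yes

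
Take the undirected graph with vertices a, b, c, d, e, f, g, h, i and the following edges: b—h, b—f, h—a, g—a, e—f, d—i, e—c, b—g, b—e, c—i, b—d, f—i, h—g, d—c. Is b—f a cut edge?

After removing b—f, the path b-e-f still connects them, so the edge is not a bridge.

No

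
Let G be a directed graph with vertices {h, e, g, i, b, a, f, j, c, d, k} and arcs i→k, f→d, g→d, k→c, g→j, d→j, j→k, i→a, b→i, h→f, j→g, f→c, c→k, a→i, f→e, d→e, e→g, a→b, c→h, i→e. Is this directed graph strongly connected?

No

There is no directed path from k to i, so the graph is not strongly connected.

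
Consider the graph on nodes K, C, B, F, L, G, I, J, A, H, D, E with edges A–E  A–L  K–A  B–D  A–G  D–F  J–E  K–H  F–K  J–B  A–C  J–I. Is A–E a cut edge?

No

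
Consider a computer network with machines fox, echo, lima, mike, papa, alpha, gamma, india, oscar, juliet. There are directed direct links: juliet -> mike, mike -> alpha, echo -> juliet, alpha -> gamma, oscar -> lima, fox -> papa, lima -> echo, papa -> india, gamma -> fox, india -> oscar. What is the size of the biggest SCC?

10

{fox, echo, lima, mike, papa, alpha, gamma, india, oscar, juliet} are all mutually reachable — one SCC of size 10.
The largest has 10 vertices.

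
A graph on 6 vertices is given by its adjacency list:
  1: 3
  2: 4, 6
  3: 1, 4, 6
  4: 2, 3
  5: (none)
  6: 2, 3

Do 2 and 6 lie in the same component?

Yes

From 2 we can reach 1, 2, 3, 4, 6, which includes 6.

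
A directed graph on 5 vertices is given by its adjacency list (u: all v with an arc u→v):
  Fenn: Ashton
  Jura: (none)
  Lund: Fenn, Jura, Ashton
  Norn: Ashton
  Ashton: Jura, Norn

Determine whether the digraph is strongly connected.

No

There is no directed path from Norn to Fenn, so the graph is not strongly connected.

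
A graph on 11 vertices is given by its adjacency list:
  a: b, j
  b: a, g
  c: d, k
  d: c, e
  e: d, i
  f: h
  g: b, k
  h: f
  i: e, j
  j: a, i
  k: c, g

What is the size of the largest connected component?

Starting from f we can reach f, h. That is one component of size 2.
Starting from a we can reach a, b, c, d, e, g, i, j, k. That is one component of size 9.
The largest has 9 vertices.

9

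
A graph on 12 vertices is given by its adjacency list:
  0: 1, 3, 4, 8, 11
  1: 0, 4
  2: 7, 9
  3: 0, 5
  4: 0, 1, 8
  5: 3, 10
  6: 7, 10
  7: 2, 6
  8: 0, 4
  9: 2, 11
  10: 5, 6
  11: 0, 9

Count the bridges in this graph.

The edges on the cycle 0-3-5-10-6-7-2-9-11-0 are not bridges since each lies on that cycle.
Every edge lies on some cycle, so there are no bridges.

0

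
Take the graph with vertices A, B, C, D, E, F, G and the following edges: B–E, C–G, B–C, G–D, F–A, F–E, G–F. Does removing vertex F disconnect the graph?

Deleting F raises the number of components from 1 to 2, so F is a cut vertex.

Yes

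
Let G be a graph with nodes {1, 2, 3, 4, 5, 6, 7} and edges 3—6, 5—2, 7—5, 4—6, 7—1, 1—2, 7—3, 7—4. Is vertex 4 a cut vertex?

No

Deleting 4 leaves 1 component (was 1) (its neighbors 6, 7 remain connected to each other), so 4 is not a cut vertex.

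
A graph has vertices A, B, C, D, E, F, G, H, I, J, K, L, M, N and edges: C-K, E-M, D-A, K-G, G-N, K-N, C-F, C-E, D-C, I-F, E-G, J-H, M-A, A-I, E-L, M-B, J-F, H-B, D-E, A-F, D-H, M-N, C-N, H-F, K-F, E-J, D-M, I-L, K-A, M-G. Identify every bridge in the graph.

none

The edges on the cycle D-C-E-J-H-B-M-D are not bridges since each lies on that cycle.
Every edge lies on some cycle, so there are no bridges.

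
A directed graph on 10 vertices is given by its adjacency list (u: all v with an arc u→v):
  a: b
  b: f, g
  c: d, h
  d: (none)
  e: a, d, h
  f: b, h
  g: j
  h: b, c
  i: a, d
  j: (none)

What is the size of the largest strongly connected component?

4

{b, c, f, h} are all mutually reachable — one SCC of size 4.
{e} is an SCC by itself.
{a} is an SCC by itself.
{i} is an SCC by itself.
{g} is an SCC by itself.
(and 2 more singleton SCCs)
The largest has 4 vertices.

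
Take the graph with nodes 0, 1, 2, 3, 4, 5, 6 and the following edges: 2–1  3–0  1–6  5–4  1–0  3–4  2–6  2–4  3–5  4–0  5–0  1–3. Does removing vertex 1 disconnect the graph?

No

Deleting 1 leaves 1 component (was 1) (its neighbors 0, 2, 3, 6 remain connected to each other), so 1 is not a cut vertex.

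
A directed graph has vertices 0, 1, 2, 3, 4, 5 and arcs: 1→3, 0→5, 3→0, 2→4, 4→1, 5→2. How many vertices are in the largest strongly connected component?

6

{0, 1, 2, 3, 4, 5} are all mutually reachable — one SCC of size 6.
The largest has 6 vertices.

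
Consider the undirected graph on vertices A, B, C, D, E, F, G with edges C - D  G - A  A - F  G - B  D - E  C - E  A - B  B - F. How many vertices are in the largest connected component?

Starting from C we can reach C, D, E. That is one component of size 3.
Starting from A we can reach A, B, F, G. That is one component of size 4.
The largest has 4 vertices.

4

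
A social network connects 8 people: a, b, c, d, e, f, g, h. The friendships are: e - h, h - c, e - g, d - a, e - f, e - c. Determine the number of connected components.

3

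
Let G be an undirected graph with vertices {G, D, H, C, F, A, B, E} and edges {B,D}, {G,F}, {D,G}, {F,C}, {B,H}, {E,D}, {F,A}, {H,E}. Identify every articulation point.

Removing D increases the component count from 1 to 2, so D is a cut vertex.
Removing F increases the component count from 1 to 3, so F is a cut vertex.
Removing G increases the component count from 1 to 2, so G is a cut vertex.
By contrast removing H leaves 1 component; it is not a cut vertex. No other vertex is a cut vertex either.

D, F, G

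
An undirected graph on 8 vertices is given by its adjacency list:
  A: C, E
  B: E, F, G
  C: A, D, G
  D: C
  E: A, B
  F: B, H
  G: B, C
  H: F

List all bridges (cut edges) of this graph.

The edges on the cycle B-E-A-C-G-B are not bridges since each lies on that cycle.
But removing F-H disconnects F from H; removing B-F disconnects B from F; removing C-D disconnects C from D — these are bridges.

B-F, C-D, F-H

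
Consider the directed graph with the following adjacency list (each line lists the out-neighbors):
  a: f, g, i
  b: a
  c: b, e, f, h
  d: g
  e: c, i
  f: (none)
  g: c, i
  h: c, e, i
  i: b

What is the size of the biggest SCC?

{a, b, c, e, g, h, i} are all mutually reachable — one SCC of size 7.
{d} is an SCC by itself.
{f} is an SCC by itself.
The largest has 7 vertices.

7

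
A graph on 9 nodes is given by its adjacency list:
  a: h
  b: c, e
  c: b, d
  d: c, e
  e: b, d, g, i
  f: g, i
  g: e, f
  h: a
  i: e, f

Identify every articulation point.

e

Removing e increases the component count from 2 to 3, so e is a cut vertex.
By contrast removing b leaves 2 components; it is not a cut vertex. No other vertex is a cut vertex either.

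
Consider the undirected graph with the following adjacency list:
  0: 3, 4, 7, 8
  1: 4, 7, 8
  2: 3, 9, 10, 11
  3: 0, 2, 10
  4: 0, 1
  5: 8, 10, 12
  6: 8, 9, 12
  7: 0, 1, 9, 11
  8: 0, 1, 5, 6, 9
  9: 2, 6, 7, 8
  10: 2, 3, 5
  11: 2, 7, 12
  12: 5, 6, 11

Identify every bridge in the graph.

none

The edges on the cycle 0-4-1-8-0 are not bridges since each lies on that cycle.
Every edge lies on some cycle, so there are no bridges.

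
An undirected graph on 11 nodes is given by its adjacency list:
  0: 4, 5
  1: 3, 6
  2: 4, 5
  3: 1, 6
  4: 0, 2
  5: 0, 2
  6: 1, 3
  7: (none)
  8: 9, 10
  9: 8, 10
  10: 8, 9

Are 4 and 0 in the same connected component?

From 4 we can reach 0, 2, 4, 5, which includes 0.

Yes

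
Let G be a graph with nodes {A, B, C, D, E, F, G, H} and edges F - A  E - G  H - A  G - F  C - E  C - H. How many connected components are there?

B is isolated — a component by itself.
D is isolated — a component by itself.
Starting from A we can reach A, C, E, F, G, H. That is one component of size 6.
Total: 3 components.

3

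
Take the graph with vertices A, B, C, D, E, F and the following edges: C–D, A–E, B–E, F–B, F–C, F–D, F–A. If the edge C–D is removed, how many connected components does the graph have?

1

C and D are still connected via C-F-D, so the component count stays at 1.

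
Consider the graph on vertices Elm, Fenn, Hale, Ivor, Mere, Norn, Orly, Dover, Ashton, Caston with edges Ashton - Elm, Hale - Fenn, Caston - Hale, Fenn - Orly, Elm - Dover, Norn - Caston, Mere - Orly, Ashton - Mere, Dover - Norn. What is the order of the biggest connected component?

Ivor is isolated — a component by itself.
Starting from Elm we can reach Elm, Fenn, Hale, Mere, Norn, Orly, Dover, Ashton, Caston. That is one component of size 9.
The largest has 9 vertices.

9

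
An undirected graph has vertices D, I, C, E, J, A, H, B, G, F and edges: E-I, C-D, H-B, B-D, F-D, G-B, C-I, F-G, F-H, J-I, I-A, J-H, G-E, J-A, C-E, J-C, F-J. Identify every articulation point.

none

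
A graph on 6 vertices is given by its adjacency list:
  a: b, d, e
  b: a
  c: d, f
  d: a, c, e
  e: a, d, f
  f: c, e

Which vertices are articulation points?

a

Removing a increases the component count from 1 to 2, so a is a cut vertex.
By contrast removing f leaves 1 component; it is not a cut vertex. No other vertex is a cut vertex either.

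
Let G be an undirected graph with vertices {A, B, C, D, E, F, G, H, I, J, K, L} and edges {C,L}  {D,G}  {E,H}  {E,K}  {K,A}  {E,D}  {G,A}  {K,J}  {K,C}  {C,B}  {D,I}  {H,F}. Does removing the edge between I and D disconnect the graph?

Removing I-D leaves no path between I and D: the component count goes from 1 to 2. So it is a bridge.

Yes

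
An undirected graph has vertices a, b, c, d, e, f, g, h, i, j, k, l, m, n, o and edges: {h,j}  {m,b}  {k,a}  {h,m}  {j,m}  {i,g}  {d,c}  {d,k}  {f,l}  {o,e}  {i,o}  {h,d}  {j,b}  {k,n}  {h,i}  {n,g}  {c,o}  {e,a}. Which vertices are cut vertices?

h

Removing h increases the component count from 2 to 3, so h is a cut vertex.
By contrast removing k leaves 2 components; it is not a cut vertex. No other vertex is a cut vertex either.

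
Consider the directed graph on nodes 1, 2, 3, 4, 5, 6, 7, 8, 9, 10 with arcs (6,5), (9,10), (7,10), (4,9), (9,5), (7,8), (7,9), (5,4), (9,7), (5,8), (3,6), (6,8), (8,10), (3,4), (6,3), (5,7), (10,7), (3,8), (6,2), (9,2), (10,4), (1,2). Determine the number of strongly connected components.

4

{4, 5, 7, 8, 9, 10} are all mutually reachable — one SCC of size 6.
{3, 6} are all mutually reachable — one SCC of size 2.
{2} is an SCC by itself.
{1} is an SCC by itself.
That gives 4 strongly connected components.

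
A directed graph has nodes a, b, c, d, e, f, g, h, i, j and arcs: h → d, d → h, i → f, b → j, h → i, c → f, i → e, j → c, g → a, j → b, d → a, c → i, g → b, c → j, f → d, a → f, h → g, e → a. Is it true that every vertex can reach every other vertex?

Yes

From b we can reach every vertex (a, b, c, d, e, f, g, h, i, j), and every vertex can reach b (a, b, c, d, e, f, g, h, i, j). So the whole graph is one strongly connected component.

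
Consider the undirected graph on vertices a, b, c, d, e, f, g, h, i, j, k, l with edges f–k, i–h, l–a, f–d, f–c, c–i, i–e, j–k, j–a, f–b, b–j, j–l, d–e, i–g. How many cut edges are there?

The edges on the cycle f-d-e-i-c-f are not bridges since each lies on that cycle.
But removing i–g disconnects i from g; removing h–i disconnects h from i — these are bridges.
That makes 2 bridges.

2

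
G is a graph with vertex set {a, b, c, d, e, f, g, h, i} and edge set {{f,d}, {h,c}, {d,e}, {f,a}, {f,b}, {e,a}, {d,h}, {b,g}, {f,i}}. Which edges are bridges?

The edges on the cycle f-d-e-a-f are not bridges since each lies on that cycle.
But removing d - h disconnects d from h; removing f - b disconnects f from b; removing f - i disconnects f from i; removing g - b disconnects g from b — these are bridges.
In total 5 edges are bridges.

b-f, b-g, c-h, d-h, f-i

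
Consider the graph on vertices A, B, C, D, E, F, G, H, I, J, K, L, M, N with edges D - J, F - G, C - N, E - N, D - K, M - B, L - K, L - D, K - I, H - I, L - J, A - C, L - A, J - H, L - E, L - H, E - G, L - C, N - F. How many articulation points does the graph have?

Removing L increases the component count from 2 to 3, so L is a cut vertex.
By contrast removing F leaves 2 components; it is not a cut vertex. No other vertex is a cut vertex either.

1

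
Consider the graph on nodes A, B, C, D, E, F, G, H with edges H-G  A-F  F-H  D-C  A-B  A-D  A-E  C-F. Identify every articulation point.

Removing A increases the component count from 1 to 3, so A is a cut vertex.
Removing F increases the component count from 1 to 2, so F is a cut vertex.
Removing H increases the component count from 1 to 2, so H is a cut vertex.
By contrast removing C leaves 1 component; it is not a cut vertex. No other vertex is a cut vertex either.

A, F, H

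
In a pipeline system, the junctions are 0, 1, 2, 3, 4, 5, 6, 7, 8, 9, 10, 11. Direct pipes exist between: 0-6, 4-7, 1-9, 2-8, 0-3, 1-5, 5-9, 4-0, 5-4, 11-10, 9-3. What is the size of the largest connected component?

Starting from 2 we can reach 2, 8. That is one component of size 2.
Starting from 10 we can reach 10, 11. That is one component of size 2.
Starting from 0 we can reach 0, 1, 3, 4, 5, 6, 7, 9. That is one component of size 8.
The largest has 8 vertices.

8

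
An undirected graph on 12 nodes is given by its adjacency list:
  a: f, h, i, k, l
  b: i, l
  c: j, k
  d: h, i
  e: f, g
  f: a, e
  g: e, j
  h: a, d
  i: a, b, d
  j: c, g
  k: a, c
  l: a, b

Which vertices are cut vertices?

Removing a increases the component count from 1 to 2, so a is a cut vertex.
By contrast removing g leaves 1 component; it is not a cut vertex. No other vertex is a cut vertex either.

a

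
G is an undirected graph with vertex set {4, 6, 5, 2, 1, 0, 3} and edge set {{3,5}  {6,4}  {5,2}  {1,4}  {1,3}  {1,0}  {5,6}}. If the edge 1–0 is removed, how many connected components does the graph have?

2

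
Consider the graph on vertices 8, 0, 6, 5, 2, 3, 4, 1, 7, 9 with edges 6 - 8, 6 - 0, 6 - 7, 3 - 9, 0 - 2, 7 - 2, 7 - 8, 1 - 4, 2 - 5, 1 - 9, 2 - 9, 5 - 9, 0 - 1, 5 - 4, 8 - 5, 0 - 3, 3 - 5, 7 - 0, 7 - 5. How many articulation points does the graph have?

Removing 3, for instance, still leaves 1 component. No single vertex removal increases the component count — the graph has no articulation points.

0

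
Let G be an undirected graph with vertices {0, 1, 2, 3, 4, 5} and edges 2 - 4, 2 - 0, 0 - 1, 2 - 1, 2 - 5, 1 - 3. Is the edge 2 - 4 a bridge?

Yes

Removing 2 - 4 leaves no path between 2 and 4: the component count goes from 1 to 2. So it is a bridge.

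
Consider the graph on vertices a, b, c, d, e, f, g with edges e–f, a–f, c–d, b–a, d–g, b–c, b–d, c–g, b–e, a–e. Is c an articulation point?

No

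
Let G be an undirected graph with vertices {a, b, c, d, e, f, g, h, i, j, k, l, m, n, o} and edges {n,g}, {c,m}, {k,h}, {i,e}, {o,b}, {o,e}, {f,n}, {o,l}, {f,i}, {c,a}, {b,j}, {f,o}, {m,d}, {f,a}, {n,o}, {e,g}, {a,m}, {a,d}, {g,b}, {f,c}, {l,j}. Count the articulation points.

1

Removing f increases the component count from 2 to 3, so f is a cut vertex.
By contrast removing b leaves 2 components; it is not a cut vertex. No other vertex is a cut vertex either.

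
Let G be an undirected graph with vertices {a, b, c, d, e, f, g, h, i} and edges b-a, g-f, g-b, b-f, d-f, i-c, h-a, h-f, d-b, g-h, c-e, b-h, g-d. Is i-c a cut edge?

Yes

Removing i-c leaves no path between i and c: the component count goes from 2 to 3. So it is a bridge.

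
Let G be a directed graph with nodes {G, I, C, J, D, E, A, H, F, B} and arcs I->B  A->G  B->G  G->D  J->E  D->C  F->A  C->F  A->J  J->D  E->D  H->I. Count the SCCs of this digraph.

4

{A, C, D, E, F, G, J} are all mutually reachable — one SCC of size 7.
{I} is an SCC by itself.
{H} is an SCC by itself.
{B} is an SCC by itself.
That gives 4 strongly connected components.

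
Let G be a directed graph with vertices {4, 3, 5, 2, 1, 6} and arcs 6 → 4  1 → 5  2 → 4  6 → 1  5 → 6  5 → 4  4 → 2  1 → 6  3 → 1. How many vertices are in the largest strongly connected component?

{1, 5, 6} are all mutually reachable — one SCC of size 3.
{2, 4} are all mutually reachable — one SCC of size 2.
{3} is an SCC by itself.
The largest has 3 vertices.

3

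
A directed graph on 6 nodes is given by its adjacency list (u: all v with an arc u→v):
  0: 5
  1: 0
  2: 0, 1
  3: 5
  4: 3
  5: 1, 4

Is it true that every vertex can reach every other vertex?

There is no directed path from 3 to 2, so the graph is not strongly connected.

No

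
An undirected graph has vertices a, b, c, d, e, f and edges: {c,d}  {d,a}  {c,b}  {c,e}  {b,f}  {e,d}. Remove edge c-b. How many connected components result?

Before removal there is 1 component.
c-b is a bridge — removing it separates c's side from b's side.
After removal: 2 components.

2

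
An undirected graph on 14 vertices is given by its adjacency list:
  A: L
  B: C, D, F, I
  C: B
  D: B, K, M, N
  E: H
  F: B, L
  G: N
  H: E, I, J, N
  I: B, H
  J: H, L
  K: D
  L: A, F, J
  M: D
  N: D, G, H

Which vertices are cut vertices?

B, D, H, L, N

Removing B increases the component count from 1 to 2, so B is a cut vertex.
Removing D increases the component count from 1 to 3, so D is a cut vertex.
Removing H increases the component count from 1 to 2, so H is a cut vertex.
Likewise L, N are cut vertices.
By contrast removing J leaves 1 component; it is not a cut vertex. No other vertex is a cut vertex either.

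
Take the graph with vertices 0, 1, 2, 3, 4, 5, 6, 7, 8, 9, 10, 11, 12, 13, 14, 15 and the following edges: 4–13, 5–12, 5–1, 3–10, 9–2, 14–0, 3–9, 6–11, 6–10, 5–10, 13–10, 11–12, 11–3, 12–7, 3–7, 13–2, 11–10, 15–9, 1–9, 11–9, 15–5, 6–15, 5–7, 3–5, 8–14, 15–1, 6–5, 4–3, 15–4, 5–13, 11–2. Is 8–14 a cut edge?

Yes

Removing 8–14 leaves no path between 8 and 14: the component count goes from 2 to 3. So it is a bridge.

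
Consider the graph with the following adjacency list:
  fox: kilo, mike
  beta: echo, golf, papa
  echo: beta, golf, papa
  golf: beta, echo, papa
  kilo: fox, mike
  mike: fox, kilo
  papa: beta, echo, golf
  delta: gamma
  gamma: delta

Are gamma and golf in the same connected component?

No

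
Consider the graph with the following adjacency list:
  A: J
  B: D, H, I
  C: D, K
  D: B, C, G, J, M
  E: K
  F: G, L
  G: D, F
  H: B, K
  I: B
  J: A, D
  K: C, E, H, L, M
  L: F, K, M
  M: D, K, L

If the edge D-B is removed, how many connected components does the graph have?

1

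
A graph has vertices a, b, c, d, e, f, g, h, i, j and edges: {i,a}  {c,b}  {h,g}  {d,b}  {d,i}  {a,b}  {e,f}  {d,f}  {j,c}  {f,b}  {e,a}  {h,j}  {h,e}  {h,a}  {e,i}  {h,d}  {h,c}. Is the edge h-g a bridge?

Removing h-g leaves no path between h and g: the component count goes from 1 to 2. So it is a bridge.

Yes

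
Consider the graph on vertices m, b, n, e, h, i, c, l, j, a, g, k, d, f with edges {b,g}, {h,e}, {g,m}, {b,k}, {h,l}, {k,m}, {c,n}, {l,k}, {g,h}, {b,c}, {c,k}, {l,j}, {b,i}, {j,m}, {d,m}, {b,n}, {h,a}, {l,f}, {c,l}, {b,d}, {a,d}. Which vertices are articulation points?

Removing b increases the component count from 1 to 2, so b is a cut vertex.
Removing h increases the component count from 1 to 2, so h is a cut vertex.
Removing l increases the component count from 1 to 2, so l is a cut vertex.
By contrast removing j leaves 1 component; it is not a cut vertex. No other vertex is a cut vertex either.

b, h, l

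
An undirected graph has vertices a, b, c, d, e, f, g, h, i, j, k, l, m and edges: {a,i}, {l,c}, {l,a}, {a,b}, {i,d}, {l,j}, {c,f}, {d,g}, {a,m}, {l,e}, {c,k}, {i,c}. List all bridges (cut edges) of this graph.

a-b, a-m, c-f, c-k, d-g, d-i, e-l, j-l

The edges on the cycle l-a-i-c-l are not bridges since each lies on that cycle.
But removing l - e disconnects l from e; removing f - c disconnects f from c; removing a - m disconnects a from m; removing k - c disconnects k from c — these are bridges.
In total 8 edges are bridges.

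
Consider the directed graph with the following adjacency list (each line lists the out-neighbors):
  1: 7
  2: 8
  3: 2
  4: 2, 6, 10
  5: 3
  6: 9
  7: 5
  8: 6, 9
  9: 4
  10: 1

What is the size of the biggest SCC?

{1, 2, 3, 4, 5, 6, 7, 8, 9, 10} are all mutually reachable — one SCC of size 10.
The largest has 10 vertices.

10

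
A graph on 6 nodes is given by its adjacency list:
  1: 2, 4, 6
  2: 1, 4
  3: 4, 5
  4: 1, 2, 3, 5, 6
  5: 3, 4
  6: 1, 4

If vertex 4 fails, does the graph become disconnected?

Yes

Deleting 4 raises the number of components from 1 to 2, so 4 is a cut vertex.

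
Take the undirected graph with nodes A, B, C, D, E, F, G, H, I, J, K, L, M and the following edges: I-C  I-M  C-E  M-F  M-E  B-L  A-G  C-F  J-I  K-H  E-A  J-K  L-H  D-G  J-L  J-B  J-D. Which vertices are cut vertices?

J

Removing J increases the component count from 1 to 2, so J is a cut vertex.
By contrast removing H leaves 1 component; it is not a cut vertex. No other vertex is a cut vertex either.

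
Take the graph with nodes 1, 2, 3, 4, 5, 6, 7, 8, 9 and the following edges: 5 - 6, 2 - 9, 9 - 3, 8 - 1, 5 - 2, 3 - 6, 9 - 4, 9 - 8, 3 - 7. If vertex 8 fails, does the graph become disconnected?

Yes

Deleting 8 raises the number of components from 1 to 2, so 8 is a cut vertex.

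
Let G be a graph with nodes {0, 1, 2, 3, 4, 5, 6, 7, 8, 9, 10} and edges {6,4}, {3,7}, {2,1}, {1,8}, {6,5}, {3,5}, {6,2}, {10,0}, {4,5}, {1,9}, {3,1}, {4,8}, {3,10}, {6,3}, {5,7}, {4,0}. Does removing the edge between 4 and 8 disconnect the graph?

After removing 4—8, the path 4-6-2-1-8 still connects them, so the edge is not a bridge.

No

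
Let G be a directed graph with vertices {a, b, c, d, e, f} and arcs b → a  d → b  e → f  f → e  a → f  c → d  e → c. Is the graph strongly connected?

From a we can reach every vertex (a, b, c, d, e, f), and every vertex can reach a (a, b, c, d, e, f). So the whole graph is one strongly connected component.

Yes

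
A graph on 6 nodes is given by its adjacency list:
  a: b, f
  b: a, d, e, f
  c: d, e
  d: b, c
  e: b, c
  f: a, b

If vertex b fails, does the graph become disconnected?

Deleting b raises the number of components from 1 to 2, so b is a cut vertex.

Yes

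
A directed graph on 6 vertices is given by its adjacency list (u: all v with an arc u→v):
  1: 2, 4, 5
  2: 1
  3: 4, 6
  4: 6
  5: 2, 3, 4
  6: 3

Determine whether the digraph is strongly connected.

There is no directed path from 6 to 2, so the graph is not strongly connected.

No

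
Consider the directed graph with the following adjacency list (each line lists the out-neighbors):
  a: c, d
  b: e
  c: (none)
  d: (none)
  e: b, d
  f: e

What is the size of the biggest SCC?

2

{b, e} are all mutually reachable — one SCC of size 2.
{d} is an SCC by itself.
{c} is an SCC by itself.
{a} is an SCC by itself.
{f} is an SCC by itself.
The largest has 2 vertices.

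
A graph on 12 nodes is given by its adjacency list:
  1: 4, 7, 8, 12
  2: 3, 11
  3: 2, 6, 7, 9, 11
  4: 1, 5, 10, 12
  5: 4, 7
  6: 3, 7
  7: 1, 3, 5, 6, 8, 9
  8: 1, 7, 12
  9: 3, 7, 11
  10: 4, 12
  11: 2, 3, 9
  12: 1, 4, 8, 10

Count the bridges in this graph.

The edges on the cycle 7-9-11-2-3-7 are not bridges since each lies on that cycle.
Every edge lies on some cycle, so there are no bridges.

0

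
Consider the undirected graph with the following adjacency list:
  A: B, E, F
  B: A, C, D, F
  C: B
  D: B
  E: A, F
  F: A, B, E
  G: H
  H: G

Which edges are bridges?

B-C, B-D, G-H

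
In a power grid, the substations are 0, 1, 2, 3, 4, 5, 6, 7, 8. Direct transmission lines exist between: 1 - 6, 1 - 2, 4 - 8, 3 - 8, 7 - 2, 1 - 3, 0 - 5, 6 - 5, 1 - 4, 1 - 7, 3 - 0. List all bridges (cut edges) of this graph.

none

The edges on the cycle 1-7-2-1 are not bridges since each lies on that cycle.
Every edge lies on some cycle, so there are no bridges.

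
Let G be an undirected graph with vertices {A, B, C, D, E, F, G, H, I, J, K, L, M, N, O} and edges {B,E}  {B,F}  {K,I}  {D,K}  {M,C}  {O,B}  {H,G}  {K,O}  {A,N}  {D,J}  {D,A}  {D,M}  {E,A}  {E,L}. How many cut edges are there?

The edges on the cycle D-K-O-B-E-A-D are not bridges since each lies on that cycle.
But removing N–A disconnects N from A; removing D–J disconnects D from J; removing H–G disconnects H from G; removing F–B disconnects F from B — these are bridges.
In total 8 edges are bridges.

8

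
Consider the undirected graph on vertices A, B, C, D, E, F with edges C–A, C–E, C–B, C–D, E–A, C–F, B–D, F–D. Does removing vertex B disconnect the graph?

No

Deleting B leaves 1 component (was 1) (its neighbors C, D remain connected to each other), so B is not a cut vertex.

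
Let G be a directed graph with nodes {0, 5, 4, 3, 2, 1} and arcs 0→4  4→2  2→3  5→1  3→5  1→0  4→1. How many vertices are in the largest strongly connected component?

6

{0, 1, 2, 3, 4, 5} are all mutually reachable — one SCC of size 6.
The largest has 6 vertices.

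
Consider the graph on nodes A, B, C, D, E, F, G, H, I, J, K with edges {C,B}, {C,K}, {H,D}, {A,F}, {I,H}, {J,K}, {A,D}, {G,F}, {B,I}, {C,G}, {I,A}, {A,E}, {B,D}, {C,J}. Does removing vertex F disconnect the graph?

Deleting F leaves 1 component (was 1) (its neighbors A, G remain connected to each other), so F is not a cut vertex.

No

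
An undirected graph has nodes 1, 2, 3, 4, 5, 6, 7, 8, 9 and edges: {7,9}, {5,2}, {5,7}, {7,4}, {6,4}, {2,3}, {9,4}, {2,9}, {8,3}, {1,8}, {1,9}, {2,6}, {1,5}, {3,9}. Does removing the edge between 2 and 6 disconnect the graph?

After removing 2-6, the path 2-9-4-6 still connects them, so the edge is not a bridge.

No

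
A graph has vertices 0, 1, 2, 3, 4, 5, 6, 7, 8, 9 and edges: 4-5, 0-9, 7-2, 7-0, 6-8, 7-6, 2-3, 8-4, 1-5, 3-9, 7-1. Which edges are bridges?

The edges on the cycle 7-2-3-9-0-7 are not bridges since each lies on that cycle.
Every edge lies on some cycle, so there are no bridges.

none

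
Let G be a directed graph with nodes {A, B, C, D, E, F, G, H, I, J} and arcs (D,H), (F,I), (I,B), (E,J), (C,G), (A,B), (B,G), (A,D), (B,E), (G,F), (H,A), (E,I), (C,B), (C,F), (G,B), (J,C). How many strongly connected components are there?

{B, C, E, F, G, I, J} are all mutually reachable — one SCC of size 7.
{A, D, H} are all mutually reachable — one SCC of size 3.
That gives 2 strongly connected components.

2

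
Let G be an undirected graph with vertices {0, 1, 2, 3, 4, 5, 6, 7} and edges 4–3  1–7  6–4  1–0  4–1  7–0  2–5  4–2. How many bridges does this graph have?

5

The edges on the cycle 1-7-0-1 are not bridges since each lies on that cycle.
But removing 4–2 disconnects 4 from 2; removing 4–3 disconnects 4 from 3; removing 4–1 disconnects 4 from 1; removing 5–2 disconnects 5 from 2 — these are bridges.
In total 5 edges are bridges.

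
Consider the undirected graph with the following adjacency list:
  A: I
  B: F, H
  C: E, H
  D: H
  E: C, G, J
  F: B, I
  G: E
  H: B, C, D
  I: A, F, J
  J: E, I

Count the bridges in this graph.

3

The edges on the cycle E-C-H-B-F-I-J-E are not bridges since each lies on that cycle.
But removing D-H disconnects D from H; removing I-A disconnects I from A; removing E-G disconnects E from G — these are bridges.
That makes 3 bridges.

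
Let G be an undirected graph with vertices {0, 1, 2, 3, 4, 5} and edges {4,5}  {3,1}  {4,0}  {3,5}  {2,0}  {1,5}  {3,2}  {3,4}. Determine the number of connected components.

1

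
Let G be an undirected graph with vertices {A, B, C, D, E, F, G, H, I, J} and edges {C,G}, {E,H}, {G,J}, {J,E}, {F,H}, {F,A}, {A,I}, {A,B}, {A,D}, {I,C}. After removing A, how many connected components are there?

3

With A gone, the remaining components are: {B}; {D}; {C, E, F, G, H, I, J}.
That is 3 components.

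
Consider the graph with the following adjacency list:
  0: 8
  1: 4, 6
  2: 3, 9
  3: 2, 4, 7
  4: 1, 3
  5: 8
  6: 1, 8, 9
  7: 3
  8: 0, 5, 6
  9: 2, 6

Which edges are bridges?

The edges on the cycle 2-3-4-1-6-9-2 are not bridges since each lies on that cycle.
But removing 5-8 disconnects 5 from 8; removing 8-0 disconnects 8 from 0; removing 7-3 disconnects 7 from 3; removing 6-8 disconnects 6 from 8 — these are bridges.

0-8, 3-7, 5-8, 6-8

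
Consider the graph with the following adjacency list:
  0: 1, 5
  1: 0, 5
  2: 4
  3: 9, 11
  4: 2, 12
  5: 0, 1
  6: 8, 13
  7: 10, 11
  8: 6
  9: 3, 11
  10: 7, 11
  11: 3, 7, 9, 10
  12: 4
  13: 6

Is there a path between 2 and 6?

The component containing 2 is {2, 4, 12}, and 6 is not in it.

No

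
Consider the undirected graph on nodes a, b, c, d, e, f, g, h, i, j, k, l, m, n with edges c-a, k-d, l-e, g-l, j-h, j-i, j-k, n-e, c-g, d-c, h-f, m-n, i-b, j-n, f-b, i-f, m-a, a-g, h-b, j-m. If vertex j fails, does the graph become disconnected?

Deleting j raises the number of components from 1 to 2, so j is a cut vertex.

Yes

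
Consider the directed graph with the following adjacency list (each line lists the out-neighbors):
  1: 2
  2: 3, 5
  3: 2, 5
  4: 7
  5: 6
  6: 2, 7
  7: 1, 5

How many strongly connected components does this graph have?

2

{1, 2, 3, 5, 6, 7} are all mutually reachable — one SCC of size 6.
{4} is an SCC by itself.
That gives 2 strongly connected components.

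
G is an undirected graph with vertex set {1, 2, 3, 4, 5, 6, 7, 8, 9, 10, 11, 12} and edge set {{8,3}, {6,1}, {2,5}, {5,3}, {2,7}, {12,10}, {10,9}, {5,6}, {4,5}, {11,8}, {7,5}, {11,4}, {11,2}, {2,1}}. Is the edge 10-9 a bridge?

Yes

Removing 10-9 leaves no path between 10 and 9: the component count goes from 2 to 3. So it is a bridge.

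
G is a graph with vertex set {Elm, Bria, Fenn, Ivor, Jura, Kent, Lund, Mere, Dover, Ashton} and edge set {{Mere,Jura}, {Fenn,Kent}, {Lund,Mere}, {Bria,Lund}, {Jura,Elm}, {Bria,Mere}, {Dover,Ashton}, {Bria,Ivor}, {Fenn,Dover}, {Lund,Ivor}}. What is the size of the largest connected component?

6

Starting from Fenn we can reach Fenn, Kent, Dover, Ashton. That is one component of size 4.
Starting from Elm we can reach Elm, Bria, Ivor, Jura, Lund, Mere. That is one component of size 6.
The largest has 6 vertices.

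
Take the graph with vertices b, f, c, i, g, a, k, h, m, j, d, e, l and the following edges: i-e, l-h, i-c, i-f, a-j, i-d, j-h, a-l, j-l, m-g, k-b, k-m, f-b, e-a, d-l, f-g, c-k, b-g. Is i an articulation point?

Yes

Deleting i raises the number of components from 1 to 2, so i is a cut vertex.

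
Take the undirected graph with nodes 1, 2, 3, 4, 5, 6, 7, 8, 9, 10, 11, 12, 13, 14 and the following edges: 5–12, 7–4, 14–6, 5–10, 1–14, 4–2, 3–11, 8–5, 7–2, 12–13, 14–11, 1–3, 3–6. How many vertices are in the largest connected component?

5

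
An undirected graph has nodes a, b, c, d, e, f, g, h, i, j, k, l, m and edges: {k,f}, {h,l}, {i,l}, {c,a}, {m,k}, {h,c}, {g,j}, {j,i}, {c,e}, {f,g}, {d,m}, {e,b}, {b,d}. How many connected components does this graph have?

1

Starting from a we can reach a, b, c, d, e, f, g, h, i, j, k, l, m. That is one component of size 13.
Total: 1 component.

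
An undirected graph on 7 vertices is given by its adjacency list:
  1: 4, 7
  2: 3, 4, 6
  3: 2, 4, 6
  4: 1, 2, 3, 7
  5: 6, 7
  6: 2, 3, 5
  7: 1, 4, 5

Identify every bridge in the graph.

The edges on the cycle 2-3-4-1-7-5-6-2 are not bridges since each lies on that cycle.
Every edge lies on some cycle, so there are no bridges.

none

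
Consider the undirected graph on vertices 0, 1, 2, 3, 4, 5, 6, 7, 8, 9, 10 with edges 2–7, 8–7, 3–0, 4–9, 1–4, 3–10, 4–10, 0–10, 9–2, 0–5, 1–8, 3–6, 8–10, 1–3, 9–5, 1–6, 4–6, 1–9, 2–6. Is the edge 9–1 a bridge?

After removing 9–1, the path 9-4-1 still connects them, so the edge is not a bridge.

No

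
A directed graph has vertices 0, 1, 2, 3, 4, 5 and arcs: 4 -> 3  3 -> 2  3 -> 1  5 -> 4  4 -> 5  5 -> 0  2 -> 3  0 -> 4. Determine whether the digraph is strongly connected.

There is no directed path from 1 to 5, so the graph is not strongly connected.

No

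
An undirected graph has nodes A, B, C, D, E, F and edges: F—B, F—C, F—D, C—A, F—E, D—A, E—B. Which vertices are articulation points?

F

Removing F increases the component count from 1 to 2, so F is a cut vertex.
By contrast removing E leaves 1 component; it is not a cut vertex. No other vertex is a cut vertex either.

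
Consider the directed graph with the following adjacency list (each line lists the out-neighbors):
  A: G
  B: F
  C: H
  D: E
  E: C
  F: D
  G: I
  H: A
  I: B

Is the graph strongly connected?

From G we can reach every vertex (A, B, C, D, E, F, G, H, I), and every vertex can reach G (A, B, C, D, E, F, G, H, I). So the whole graph is one strongly connected component.

Yes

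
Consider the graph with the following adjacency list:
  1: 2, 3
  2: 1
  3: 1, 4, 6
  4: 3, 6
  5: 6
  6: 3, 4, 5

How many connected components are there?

Starting from 1 we can reach 1, 2, 3, 4, 5, 6. That is one component of size 6.
Total: 1 component.

1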